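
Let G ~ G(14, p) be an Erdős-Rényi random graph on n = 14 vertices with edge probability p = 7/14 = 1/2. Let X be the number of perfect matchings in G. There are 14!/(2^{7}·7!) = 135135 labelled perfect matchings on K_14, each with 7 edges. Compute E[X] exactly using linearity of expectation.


K_14 has 14!/(2^{7}·7!) = 135135 labelled perfect matchings.
For each such perfect matching H, let X_H = 1 if all 7 edges of H are present in G. Then P[X_H = 1] = p^{7} = (1/2)^{7} = 1/128.
By linearity: E[X] = Σ_H E[X_H] = 135135 · p^{7} = 135135 · 1/128 = 135135/128.
Numerically: E[X] ≈ 1056.

E[X] = 135135 · (1/2)^{7} = 135135/128 ≈ 1056.


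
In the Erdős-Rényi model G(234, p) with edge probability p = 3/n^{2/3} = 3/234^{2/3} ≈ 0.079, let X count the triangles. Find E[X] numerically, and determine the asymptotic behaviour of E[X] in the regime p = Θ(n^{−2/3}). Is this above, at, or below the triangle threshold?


Number of potential triangles: C(234, 3) = 2108184.
Each occurs with probability p³ ≈ (0.079)³ ≈ 4.93097e-04.
By linearity: E[X] = C(234, 3)·p³ ≈ 2108184 · 4.93097e-04 ≈ 1039.538.
Since α = 2/3 < 1, p = c/n^{2/3} ≫ 1/n is above the triangle threshold p ~ 1/n. Asymptotically E[X] ~ (c³/6)·n^{3(1−α)} = (3³/6)·n^{1} → ∞; triangles are abundant w.h.p.

E[X] ≈ 1039.538; in regime p = Θ(1/n^{2/3}) E[X] diverges (above the triangle threshold p ~ 1/n).


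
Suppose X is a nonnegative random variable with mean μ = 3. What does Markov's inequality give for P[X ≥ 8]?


μ = E[X] = 3, a = 8.
Markov: P[X ≥ 8] ≤ μ/a = (3)/8 = 3/8.
Numerically: ≈ 0.3750.
(Since a = 8 > μ = 3.0000, the bound 3/8 is < 1 and informative.)

P[X ≥ 8] ≤ 3/8 ≈ 0.3750.


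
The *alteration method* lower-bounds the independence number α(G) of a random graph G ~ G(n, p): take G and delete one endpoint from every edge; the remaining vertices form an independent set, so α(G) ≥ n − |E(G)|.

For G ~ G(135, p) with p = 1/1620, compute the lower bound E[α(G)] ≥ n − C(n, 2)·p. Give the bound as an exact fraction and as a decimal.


E[|E(G)|] = C(135, 2)·p = 9045 · (1/1620) = 67/12.
E[α(G)] ≥ n − E[|E(G)|] = 135 − 67/12 = 1553/12.
Numerically: ≈ 129.4167.
(This is only a lower bound; the true E[α(G)] may be larger.)

E[α(G)] ≥ 1553/12 ≈ 129.4167.


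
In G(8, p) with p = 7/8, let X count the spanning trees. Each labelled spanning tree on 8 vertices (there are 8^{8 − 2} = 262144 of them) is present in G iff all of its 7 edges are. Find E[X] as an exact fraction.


K_8 has 8^{8 − 2} = 262144 labelled spanning trees.
For each such spanning tree H, let X_H = 1 if all 7 edges of H are present in G. Then P[X_H = 1] = p^{7} = (7/8)^{7} = 823543/2097152.
By linearity of expectation: E[X] = Σ_H E[X_H] = 262144 · p^{7} = 262144 · 823543/2097152 = 823543/8.
Numerically: E[X] ≈ 1.0294e+05.

E[X] = 262144 · (7/8)^{7} = 823543/8 ≈ 1.0294e+05.


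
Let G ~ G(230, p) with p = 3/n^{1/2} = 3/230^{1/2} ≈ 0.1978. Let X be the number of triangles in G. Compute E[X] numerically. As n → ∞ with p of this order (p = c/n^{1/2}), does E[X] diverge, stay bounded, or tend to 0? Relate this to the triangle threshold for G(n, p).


Number of potential triangles: C(230, 3) = 2001460.
Each occurs with probability p³ ≈ (0.1978)³ ≈ 7.740553e-03.
By linearity: E[X] = C(230, 3)·p³ ≈ 2001460 · 7.740553e-03 ≈ 15492.4080.
Since α = 1/2 < 1, p = c/n^{1/2} ≫ 1/n is above the triangle threshold p ~ 1/n. Asymptotically E[X] ~ (c³/6)·n^{3(1−α)} = (3³/6)·n^{1.5} → ∞; triangles are abundant w.h.p.

E[X] ≈ 15492.4080; in regime p = Θ(1/n^{1/2}) E[X] diverges (above the triangle threshold p ~ 1/n).


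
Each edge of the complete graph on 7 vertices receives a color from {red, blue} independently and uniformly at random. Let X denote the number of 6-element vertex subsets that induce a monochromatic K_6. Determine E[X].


Let X = Σ_S X_S over the C(7, 6) = 7 subsets S of size 6, where X_S = 1 if the K_6 on S is monochromatic.
For a fixed S, the K_6 on S has C(6, 2) = 15 edges. P[all 15 edges red] = (1/2)^15, and likewise for blue, so P[monochromatic] = 2·(1/2)^15 = 2^{1 − 15} = 1/16384.
By linearity of expectation: E[X] = C(7, 6) · 2^{1 − 15} = 7 · 1/16384 = 7/16384.
Numerically: E[X] ≈ 0.0004.

E[X] = C(7,6)·2^(1−C(6,2)) = 7/16384 ≈ 0.0004.


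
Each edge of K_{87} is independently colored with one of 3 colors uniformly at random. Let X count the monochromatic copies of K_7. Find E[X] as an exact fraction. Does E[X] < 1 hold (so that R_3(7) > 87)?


E[X] = C(87, 7) · 3^{1 − 21} = 5843355957 · 3^{−20} = 5843355957/3486784401.
As a reduced fraction: E[X] = 72140197/43046721 ≈ 1.6758581.
Is E[X] < 1? NO.
Since E[X] ≥ 1, the first-moment bound is inconclusive at n = 87; it does NOT by itself certify R_3(7) > 87.

E[X] = 72140197/43046721 ≈ 1.6758581; E[X] ≥ 1; first-moment method inconclusive here.


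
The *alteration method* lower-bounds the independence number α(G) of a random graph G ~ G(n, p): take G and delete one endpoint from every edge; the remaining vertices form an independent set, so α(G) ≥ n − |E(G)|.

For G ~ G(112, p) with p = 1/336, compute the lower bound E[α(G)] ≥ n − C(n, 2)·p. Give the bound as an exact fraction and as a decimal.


E[|E(G)|] = C(112, 2)·p = 6216 · (1/336) = 37/2.
E[α(G)] ≥ n − E[|E(G)|] = 112 − 37/2 = 187/2.
Numerically: ≈ 93.50000.
(This is only a lower bound; the true E[α(G)] may be larger.)

E[α(G)] ≥ 187/2 ≈ 93.50000.


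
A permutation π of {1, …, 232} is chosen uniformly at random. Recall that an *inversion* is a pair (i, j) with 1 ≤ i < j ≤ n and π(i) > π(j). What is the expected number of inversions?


Write X = Σ X_I over the C(232, 2) = 26796 pairs i < j, with X_I the indicator of one inversion.
There are 26796 indicators.
For each fixed pair i < j, the values π(i) and π(j) are two distinct elements of {1, …, 232} in uniformly random order; by symmetry P[π(i) > π(j)] = 1/2.
By linearity: E[X] = 26796 · (1/2) = C(232, 2) · (1/2) = 26796/2 = 13398 ≈ 13398.0000.

E[X] = 13398 = 13398.0000.


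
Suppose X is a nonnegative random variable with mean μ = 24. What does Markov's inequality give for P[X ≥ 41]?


μ = E[X] = 24, a = 41.
Markov: P[X ≥ 41] ≤ μ/a = (24)/41 = 24/41.
Numerically: ≈ 0.5854.
(Since a = 41 > μ = 24.0000, the bound 24/41 is < 1 and informative.)

P[X ≥ 41] ≤ 24/41 ≈ 0.5854.


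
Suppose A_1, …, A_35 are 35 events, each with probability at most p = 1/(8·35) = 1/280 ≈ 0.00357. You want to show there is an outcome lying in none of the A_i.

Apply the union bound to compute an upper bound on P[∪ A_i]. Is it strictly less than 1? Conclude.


Union bound: P[∪_{i=1}^{35} A_i] ≤ Σ_i P[A_i] ≤ 35·p = 35·(1/280) = 1/8.
Numerically: 1/8 ≈ 0.12500.
Is 1/8 < 1? YES.
Since P[∪ A_i] ≤ 1/8 < 1, the complement has P[∩ A_i^c] ≥ 1 − 1/8 = 7/8 > 0, so some outcome avoids every A_i.

35·p = 1/8 ≈ 0.12500; existence CERTIFIED by the union bound.


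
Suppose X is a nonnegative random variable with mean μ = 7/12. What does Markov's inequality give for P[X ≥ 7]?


μ = E[X] = 7/12, a = 7.
Markov: P[X ≥ 7] ≤ μ/a = (7/12)/7 = 1/12.
Numerically: ≈ 0.08333.
(Since a = 7 > μ = 0.58333, the bound 1/12 is < 1 and informative.)

P[X ≥ 7] ≤ 1/12 ≈ 0.08333.


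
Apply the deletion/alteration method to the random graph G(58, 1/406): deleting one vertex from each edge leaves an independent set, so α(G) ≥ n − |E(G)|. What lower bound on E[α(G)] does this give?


E[|E(G)|] = C(58, 2)·p = 1653 · (1/406) = 57/14.
E[α(G)] ≥ n − E[|E(G)|] = 58 − 57/14 = 755/14.
Numerically: ≈ 53.9286.
(This is only a lower bound; the true E[α(G)] may be larger.)

E[α(G)] ≥ 755/14 ≈ 53.9286.


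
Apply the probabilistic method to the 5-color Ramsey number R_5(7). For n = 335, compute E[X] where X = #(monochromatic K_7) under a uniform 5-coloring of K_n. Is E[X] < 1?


E[X] = C(335, 7) · 5^{1 − 21} = 88202498238195 · 5^{−20} = 88202498238195/95367431640625.
As a reduced fraction: E[X] = 17640499647639/19073486328125 ≈ 0.9248702.
Is E[X] < 1? YES.
Since E[X] < 1, there exists a 5-coloring of K_{335} with no monochromatic K_7; hence R_5(7) > 335.

E[X] = 17640499647639/19073486328125 ≈ 0.9248702; E[X] < 1, so R_5(7) > 335.


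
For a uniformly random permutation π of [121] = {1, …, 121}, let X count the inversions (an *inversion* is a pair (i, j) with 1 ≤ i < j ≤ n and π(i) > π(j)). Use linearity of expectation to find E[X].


Write X = Σ X_I over the C(121, 2) = 7260 pairs i < j, with X_I the indicator of one inversion.
There are 7260 indicators.
For each fixed pair i < j, the values π(i) and π(j) are two distinct elements of {1, …, 121} in uniformly random order; by symmetry P[π(i) > π(j)] = 1/2.
By linearity: E[X] = 7260 · (1/2) = C(121, 2) · (1/2) = 7260/2 = 3630 ≈ 3630.000.

E[X] = 3630 = 3630.000.


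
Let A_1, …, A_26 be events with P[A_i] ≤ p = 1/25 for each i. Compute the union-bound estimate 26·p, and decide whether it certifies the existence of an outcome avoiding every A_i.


Union bound: P[∪_{i=1}^{26} A_i] ≤ Σ_i P[A_i] ≤ 26·p = 26·(1/25) = 26/25.
Numerically: 26/25 ≈ 1.040000.
Is 26/25 < 1? NO.
Since the bound 26/25 is ≥ 1, the union bound is uninformative here; it does NOT by itself certify existence.

26·p = 26/25 ≈ 1.040000; existence NOT certified by the union bound.


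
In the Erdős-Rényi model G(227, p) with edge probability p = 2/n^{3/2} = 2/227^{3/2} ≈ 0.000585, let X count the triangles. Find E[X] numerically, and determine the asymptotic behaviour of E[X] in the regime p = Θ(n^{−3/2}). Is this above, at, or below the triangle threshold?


Number of potential triangles: C(227, 3) = 1923825.
Each occurs with probability p³ ≈ (0.000585)³ ≈ 1.99974e-10.
By linearity: E[X] = C(227, 3)·p³ ≈ 1923825 · 1.99974e-10 ≈ 0.000.
Since α = 3/2 > 1, p = c/n^{3/2} = o(1/n) is below the triangle threshold p ~ 1/n. Asymptotically E[X] ~ (c³/6)·n^{3(1−α)} = (2³/6)·n^{-1.5} → 0, so by Markov's inequality G has no triangles w.h.p.

E[X] ≈ 0.000; in regime p = Θ(1/n^{3/2}) E[X] tends to 0 (below the triangle threshold p ~ 1/n).


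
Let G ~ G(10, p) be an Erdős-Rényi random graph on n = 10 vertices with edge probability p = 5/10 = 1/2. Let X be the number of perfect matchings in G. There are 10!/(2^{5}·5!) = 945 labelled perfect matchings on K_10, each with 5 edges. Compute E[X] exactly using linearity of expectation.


K_10 has 10!/(2^{5}·5!) = 945 labelled perfect matchings.
For each such perfect matching H, let X_H = 1 if all 5 edges of H are present in G. Then P[X_H = 1] = p^{5} = (1/2)^{5} = 1/32.
Summing the indicators: E[X] = Σ_H E[X_H] = 945 · p^{5} = 945 · 1/32 = 945/32.
Numerically: E[X] ≈ 29.5.

E[X] = 945 · (1/2)^{5} = 945/32 ≈ 29.5.


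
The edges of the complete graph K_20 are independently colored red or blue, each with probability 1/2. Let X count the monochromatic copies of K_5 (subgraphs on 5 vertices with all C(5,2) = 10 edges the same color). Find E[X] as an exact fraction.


Let X = Σ_S X_S over the C(20, 5) = 15504 subsets S of size 5, where X_S = 1 if the K_5 on S is monochromatic.
For a fixed S, the K_5 on S has C(5, 2) = 10 edges. P[all 10 edges red] = (1/2)^10, and likewise for blue, so P[monochromatic] = 2·(1/2)^10 = 2^{1 − 10} = 1/512.
By linearity of expectation: E[X] = C(20, 5) · 2^{1 − 10} = 15504 · 1/512 = 969/32.
Numerically: E[X] ≈ 30.28125.

E[X] = C(20,5)·2^(1−C(5,2)) = 969/32 ≈ 30.28125.


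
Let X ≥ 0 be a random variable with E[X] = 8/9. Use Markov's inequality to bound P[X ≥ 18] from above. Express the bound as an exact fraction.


μ = E[X] = 8/9, a = 18.
Markov: P[X ≥ 18] ≤ μ/a = (8/9)/18 = 4/81.
Numerically: ≈ 0.04938.
(Since a = 18 > μ = 0.88889, the bound 4/81 is < 1 and informative.)

P[X ≥ 18] ≤ 4/81 ≈ 0.04938.


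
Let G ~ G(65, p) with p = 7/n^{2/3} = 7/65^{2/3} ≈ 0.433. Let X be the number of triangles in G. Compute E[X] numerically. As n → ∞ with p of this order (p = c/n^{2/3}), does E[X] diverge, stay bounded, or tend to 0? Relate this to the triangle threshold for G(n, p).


Number of potential triangles: C(65, 3) = 43680.
Each occurs with probability p³ ≈ (0.433)³ ≈ 8.11834e-02.
By linearity: E[X] = C(65, 3)·p³ ≈ 43680 · 8.11834e-02 ≈ 3546.092.
Since α = 2/3 < 1, p = c/n^{2/3} ≫ 1/n is above the triangle threshold p ~ 1/n. Asymptotically E[X] ~ (c³/6)·n^{3(1−α)} = (7³/6)·n^{1} → ∞; triangles are abundant w.h.p.

E[X] ≈ 3546.092; in regime p = Θ(1/n^{2/3}) E[X] diverges (above the triangle threshold p ~ 1/n).


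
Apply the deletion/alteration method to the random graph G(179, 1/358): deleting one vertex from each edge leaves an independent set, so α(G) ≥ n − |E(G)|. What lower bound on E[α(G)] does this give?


E[|E(G)|] = C(179, 2)·p = 15931 · (1/358) = 89/2.
E[α(G)] ≥ n − E[|E(G)|] = 179 − 89/2 = 269/2.
Numerically: ≈ 134.500.
(This is only a lower bound; the true E[α(G)] may be larger.)

E[α(G)] ≥ 269/2 ≈ 134.500.


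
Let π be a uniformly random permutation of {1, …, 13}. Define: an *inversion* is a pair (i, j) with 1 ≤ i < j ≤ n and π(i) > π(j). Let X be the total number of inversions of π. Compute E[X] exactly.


Write X = Σ X_I over the C(13, 2) = 78 pairs i < j, with X_I the indicator of one inversion.
There are 78 indicators.
For each fixed pair i < j, the values π(i) and π(j) are two distinct elements of {1, …, 13} in uniformly random order; by symmetry P[π(i) > π(j)] = 1/2.
By linearity: E[X] = 78 · (1/2) = C(13, 2) · (1/2) = 78/2 = 39 ≈ 39.00000.

E[X] = 39 = 39.00000.


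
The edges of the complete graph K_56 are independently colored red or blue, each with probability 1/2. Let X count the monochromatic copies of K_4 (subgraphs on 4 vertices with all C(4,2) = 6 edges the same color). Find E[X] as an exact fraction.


Let X = Σ_S X_S over the C(56, 4) = 367290 subsets S of size 4, where X_S = 1 if the K_4 on S is monochromatic.
For a fixed S, the K_4 on S has C(4, 2) = 6 edges. P[all 6 edges red] = (1/2)^6, and likewise for blue, so P[monochromatic] = 2·(1/2)^6 = 2^{1 − 6} = 1/32.
Summing: E[X] = C(56, 4) · 2^{1 − 6} = 367290 · 1/32 = 183645/16.
Numerically: E[X] ≈ 11477.8125.

E[X] = C(56,4)·2^(1−C(4,2)) = 183645/16 ≈ 11477.8125.


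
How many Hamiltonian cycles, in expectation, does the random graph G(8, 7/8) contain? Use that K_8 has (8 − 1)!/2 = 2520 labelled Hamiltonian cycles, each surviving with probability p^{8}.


K_8 has (8 − 1)!/2 = 2520 labelled Hamiltonian cycles.
For each such Hamiltonian cycle H, let X_H = 1 if all 8 edges of H are present in G. Then P[X_H = 1] = p^{8} = (7/8)^{8} = 5764801/16777216.
Summing the indicators: E[X] = Σ_H E[X_H] = 2520 · p^{8} = 2520 · 5764801/16777216 = 1815912315/2097152.
Numerically: E[X] ≈ 866.

E[X] = 2520 · (7/8)^{8} = 1815912315/2097152 ≈ 866.


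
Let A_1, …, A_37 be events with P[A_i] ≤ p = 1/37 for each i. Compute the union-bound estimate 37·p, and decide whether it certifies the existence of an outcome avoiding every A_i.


Union bound: P[∪_{i=1}^{37} A_i] ≤ Σ_i P[A_i] ≤ 37·p = 37·(1/37) = 1.
Numerically: 1 ≈ 1.000.
Is 1 < 1? NO.
Since the bound 1 is ≥ 1, the union bound is uninformative here; it does NOT by itself certify existence.

37·p = 1 ≈ 1.000; existence NOT certified by the union bound.


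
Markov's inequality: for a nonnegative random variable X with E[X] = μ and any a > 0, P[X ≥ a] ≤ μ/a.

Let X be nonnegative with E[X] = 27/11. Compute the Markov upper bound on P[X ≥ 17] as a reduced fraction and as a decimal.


μ = E[X] = 27/11, a = 17.
Markov: P[X ≥ 17] ≤ μ/a = (27/11)/17 = 27/187.
Numerically: ≈ 0.144.
(Since a = 17 > μ = 2.455, the bound 27/187 is < 1 and informative.)

P[X ≥ 17] ≤ 27/187 ≈ 0.144.


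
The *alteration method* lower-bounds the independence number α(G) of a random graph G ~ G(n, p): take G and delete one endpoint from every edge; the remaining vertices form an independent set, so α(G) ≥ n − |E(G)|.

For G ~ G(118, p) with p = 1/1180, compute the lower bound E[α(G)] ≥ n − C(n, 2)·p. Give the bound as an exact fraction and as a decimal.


E[|E(G)|] = C(118, 2)·p = 6903 · (1/1180) = 117/20.
E[α(G)] ≥ n − E[|E(G)|] = 118 − 117/20 = 2243/20.
Numerically: ≈ 112.1500.
(This is only a lower bound; the true E[α(G)] may be larger.)

E[α(G)] ≥ 2243/20 ≈ 112.1500.


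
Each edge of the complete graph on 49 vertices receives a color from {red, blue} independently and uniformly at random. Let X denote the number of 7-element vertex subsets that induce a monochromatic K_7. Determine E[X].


Let X = Σ_S X_S over the C(49, 7) = 85900584 subsets S of size 7, where X_S = 1 if the K_7 on S is monochromatic.
For a fixed S, the K_7 on S has C(7, 2) = 21 edges. P[all 21 edges red] = (1/2)^21, and likewise for blue, so P[monochromatic] = 2·(1/2)^21 = 2^{1 − 21} = 1/1048576.
Summing: E[X] = C(49, 7) · 2^{1 − 21} = 85900584 · 1/1048576 = 10737573/131072.
Numerically: E[X] ≈ 81.921.

E[X] = C(49,7)·2^(1−C(7,2)) = 10737573/131072 ≈ 81.921.


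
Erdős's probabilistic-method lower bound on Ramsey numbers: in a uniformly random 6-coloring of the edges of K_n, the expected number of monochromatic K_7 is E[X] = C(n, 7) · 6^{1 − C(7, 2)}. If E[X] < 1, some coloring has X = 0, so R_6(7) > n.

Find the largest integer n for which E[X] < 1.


We need C(n, 7) · 6^{1 − 21} < 1, i.e. C(n, 7) < 6^{21 − 1} = 3656158440062976.
Check values of n near the boundary:
  n = 563: C(563, 7) = 3426622515769596; 3426622515769596 < 3656158440062976? YES
  n = 564: C(564, 7) = 3469685994423792; 3469685994423792 < 3656158440062976? YES
  n = 565: C(565, 7) = 3513212521235560; 3513212521235560 < 3656158440062976? YES
  n = 566: C(566, 7) = 3557206237959440; 3557206237959440 < 3656158440062976? YES
  n = 567: C(567, 7) = 3601671315933933; 3601671315933933 < 3656158440062976? YES
  n = 568: C(568, 7) = 3646611956239704; 3646611956239704 < 3656158440062976? YES
  n = 569: C(569, 7) = 3692032389858348; 3692032389858348 < 3656158440062976? NO
  n = 570: C(570, 7) = 3737936877831720; 3737936877831720 < 3656158440062976? NO
The largest n with C(n, 7) < 3656158440062976 is n = 568 (where E[X] = 16882462760369/16926659444736 ≈ 0.99739). Hence R_6(7) > 568, i.e. R_6(7) ≥ 569.

Largest n = 568; hence R_6(7) > 568.


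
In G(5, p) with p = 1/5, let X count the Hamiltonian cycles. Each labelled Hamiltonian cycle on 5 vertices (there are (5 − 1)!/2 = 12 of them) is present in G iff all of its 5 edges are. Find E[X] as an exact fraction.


K_5 has (5 − 1)!/2 = 12 labelled Hamiltonian cycles.
For each such Hamiltonian cycle H, let X_H = 1 if all 5 edges of H are present in G. Then P[X_H = 1] = p^{5} = (1/5)^{5} = 1/3125.
Summing the indicators: E[X] = Σ_H E[X_H] = 12 · p^{5} = 12 · 1/3125 = 12/3125.
Numerically: E[X] ≈ 0.00384.

E[X] = 12 · (1/5)^{5} = 12/3125 ≈ 0.00384.


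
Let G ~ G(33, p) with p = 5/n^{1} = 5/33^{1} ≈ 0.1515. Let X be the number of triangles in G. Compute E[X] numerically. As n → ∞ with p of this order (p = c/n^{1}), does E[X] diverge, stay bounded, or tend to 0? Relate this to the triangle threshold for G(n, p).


Number of potential triangles: C(33, 3) = 5456.
Each occurs with probability p³ ≈ (0.1515)³ ≈ 3.478309e-03.
By linearity: E[X] = C(33, 3)·p³ ≈ 5456 · 3.478309e-03 ≈ 18.9777.
Here α = 1, so p = 5/n is exactly at the triangle threshold p ~ 1/n. Asymptotically E[X] → c³/6 = 5³/6 = 125/6 ≈ 20.8333, a bounded constant. In this regime the triangle count is asymptotically Poisson(c³/6).

E[X] ≈ 18.9777; in regime p = Θ(1/n^{1}) E[X] stays bounded (at the triangle threshold p ~ 1/n).


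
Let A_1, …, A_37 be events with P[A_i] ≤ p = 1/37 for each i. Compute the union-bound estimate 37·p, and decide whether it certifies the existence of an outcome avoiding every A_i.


Union bound: P[∪_{i=1}^{37} A_i] ≤ Σ_i P[A_i] ≤ 37·p = 37·(1/37) = 1.
Numerically: 1 ≈ 1.0000.
Is 1 < 1? NO.
Since the bound 1 is ≥ 1, the union bound is uninformative here; it does NOT by itself certify existence.

37·p = 1 ≈ 1.0000; existence NOT certified by the union bound.


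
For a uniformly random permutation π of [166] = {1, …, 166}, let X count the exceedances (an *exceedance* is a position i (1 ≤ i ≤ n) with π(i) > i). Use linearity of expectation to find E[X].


Write X = Σ_{i=1}^{166} X_i, where X_i = 1_{π(i) > i}.
For each fixed i, π(i) is uniform over {1, …, 166} (marginal of a uniform permutation), so P[π(i) > i] = (n − i)/n. Summing: Σ_{i=1}^{166} (n − i)/n = (0 + 1 + … + 165)/166 = 166(166 − 1)/(2·166) = (166 − 1)/2.
Hence E[X] = Σ_{i=1}^{166} (166 − i)/166 = 165/2 ≈ 82.5000.

E[X] = 165/2 = 82.5000.


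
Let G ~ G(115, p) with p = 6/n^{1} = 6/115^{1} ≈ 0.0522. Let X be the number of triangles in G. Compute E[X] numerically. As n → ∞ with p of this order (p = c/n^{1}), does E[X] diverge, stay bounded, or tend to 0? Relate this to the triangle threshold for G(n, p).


Number of potential triangles: C(115, 3) = 246905.
Each occurs with probability p³ ≈ (0.0522)³ ≈ 1.42024e-04.
By linearity: E[X] = C(115, 3)·p³ ≈ 246905 · 1.42024e-04 ≈ 35.066.
Here α = 1, so p = 6/n is exactly at the triangle threshold p ~ 1/n. Asymptotically E[X] → c³/6 = 6³/6 = 36 ≈ 36.000, a bounded constant. In this regime the triangle count is asymptotically Poisson(c³/6).

E[X] ≈ 35.066; in regime p = Θ(1/n^{1}) E[X] stays bounded (at the triangle threshold p ~ 1/n).


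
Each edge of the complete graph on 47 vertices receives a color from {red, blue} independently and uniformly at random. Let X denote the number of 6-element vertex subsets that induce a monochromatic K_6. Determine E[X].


Let X = Σ_S X_S over the C(47, 6) = 10737573 subsets S of size 6, where X_S = 1 if the K_6 on S is monochromatic.
For a fixed S, the K_6 on S has C(6, 2) = 15 edges. P[all 15 edges red] = (1/2)^15, and likewise for blue, so P[monochromatic] = 2·(1/2)^15 = 2^{1 − 15} = 1/16384.
By linearity of expectation: E[X] = C(47, 6) · 2^{1 − 15} = 10737573 · 1/16384 = 10737573/16384.
Numerically: E[X] ≈ 655.369.

E[X] = C(47,6)·2^(1−C(6,2)) = 10737573/16384 ≈ 655.369.


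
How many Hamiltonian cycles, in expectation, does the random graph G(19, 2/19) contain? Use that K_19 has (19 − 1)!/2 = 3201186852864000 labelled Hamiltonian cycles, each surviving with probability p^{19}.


K_19 has (19 − 1)!/2 = 3201186852864000 labelled Hamiltonian cycles.
For each such Hamiltonian cycle H, let X_H = 1 if all 19 edges of H are present in G. Then P[X_H = 1] = p^{19} = (2/19)^{19} = 524288/1978419655660313589123979.
Summing the indicators: E[X] = Σ_H E[X_H] = 3201186852864000 · p^{19} = 3201186852864000 · 524288/1978419655660313589123979 = 1678343852714360832000/1978419655660313589123979.
Numerically: E[X] ≈ 0.0008483.

E[X] = 3201186852864000 · (2/19)^{19} = 1678343852714360832000/1978419655660313589123979 ≈ 0.0008483.


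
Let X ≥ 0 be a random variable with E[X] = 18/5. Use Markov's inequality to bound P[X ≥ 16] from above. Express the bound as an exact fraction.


μ = E[X] = 18/5, a = 16.
Markov: P[X ≥ 16] ≤ μ/a = (18/5)/16 = 9/40.
Numerically: ≈ 0.225000.
(Since a = 16 > μ = 3.600000, the bound 9/40 is < 1 and informative.)

P[X ≥ 16] ≤ 9/40 ≈ 0.225000.


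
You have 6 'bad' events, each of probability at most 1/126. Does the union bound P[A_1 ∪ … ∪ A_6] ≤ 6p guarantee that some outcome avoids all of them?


Union bound: P[∪_{i=1}^{6} A_i] ≤ Σ_i P[A_i] ≤ 6·p = 6·(1/126) = 1/21.
Numerically: 1/21 ≈ 0.04762.
Is 1/21 < 1? YES.
Since P[∪ A_i] ≤ 1/21 < 1, the complement has P[∩ A_i^c] ≥ 1 − 1/21 = 20/21 > 0, so some outcome avoids every A_i.

6·p = 1/21 ≈ 0.04762; existence CERTIFIED by the union bound.


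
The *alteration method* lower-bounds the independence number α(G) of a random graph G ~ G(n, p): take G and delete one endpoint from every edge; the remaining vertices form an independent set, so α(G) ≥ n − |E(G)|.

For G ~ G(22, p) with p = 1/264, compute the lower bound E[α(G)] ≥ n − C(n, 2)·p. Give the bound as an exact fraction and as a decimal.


E[|E(G)|] = C(22, 2)·p = 231 · (1/264) = 7/8.
E[α(G)] ≥ n − E[|E(G)|] = 22 − 7/8 = 169/8.
Numerically: ≈ 21.12500.
(This is only a lower bound; the true E[α(G)] may be larger.)

E[α(G)] ≥ 169/8 ≈ 21.12500.


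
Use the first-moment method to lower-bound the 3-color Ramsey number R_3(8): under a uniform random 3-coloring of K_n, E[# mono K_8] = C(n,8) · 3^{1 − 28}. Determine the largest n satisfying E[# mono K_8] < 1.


We need C(n, 8) · 3^{1 − 28} < 1, i.e. C(n, 8) < 3^{28 − 1} = 7625597484987.
Check values of n near the boundary:
  n = 153: C(153, 8) = 6183023199255; 6183023199255 < 7625597484987? YES
  n = 154: C(154, 8) = 6521818990995; 6521818990995 < 7625597484987? YES
  n = 155: C(155, 8) = 6876747915675; 6876747915675 < 7625597484987? YES
  n = 156: C(156, 8) = 7248464019225; 7248464019225 < 7625597484987? YES
  n = 157: C(157, 8) = 7637643295425; 7637643295425 < 7625597484987? NO
  n = 158: C(158, 8) = 8044984271181; 8044984271181 < 7625597484987? NO
  n = 159: C(159, 8) = 8471208603429; 8471208603429 < 7625597484987? NO
The largest n with C(n, 8) < 7625597484987 is n = 156 (where E[X] = 805384891025/847288609443 ≈ 0.951). Hence R_3(8) > 156, i.e. R_3(8) ≥ 157.

Largest n = 156; hence R_3(8) > 156.


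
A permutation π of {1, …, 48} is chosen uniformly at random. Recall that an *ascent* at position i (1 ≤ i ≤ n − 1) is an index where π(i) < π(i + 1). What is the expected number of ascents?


Write X = Σ X_I over i = 1, …, 47, with X_I the indicator of one ascent.
There are 47 indicators.
For each fixed i, the pair (π(i), π(i+1)) is a uniformly random ordered pair of distinct values from {1, …, 48}; by symmetry P[π(i) < π(i+1)] = 1/2.
By linearity: E[X] = 47 · (1/2) = (48 − 1) · (1/2) = 47/2 ≈ 23.5000.

E[X] = 47/2 = 23.5000.


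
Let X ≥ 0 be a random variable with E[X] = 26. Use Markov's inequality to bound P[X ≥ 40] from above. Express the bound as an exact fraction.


μ = E[X] = 26, a = 40.
Markov: P[X ≥ 40] ≤ μ/a = (26)/40 = 13/20.
Numerically: ≈ 0.65000.
(Since a = 40 > μ = 26.00000, the bound 13/20 is < 1 and informative.)

P[X ≥ 40] ≤ 13/20 ≈ 0.65000.


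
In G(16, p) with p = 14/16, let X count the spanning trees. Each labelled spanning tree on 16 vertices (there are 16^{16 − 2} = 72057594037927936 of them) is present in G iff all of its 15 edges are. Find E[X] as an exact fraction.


K_16 has 16^{16 − 2} = 72057594037927936 labelled spanning trees.
For each such spanning tree H, let X_H = 1 if all 15 edges of H are present in G. Then P[X_H = 1] = p^{15} = (7/8)^{15} = 4747561509943/35184372088832.
Summing the indicators: E[X] = Σ_H E[X_H] = 72057594037927936 · p^{15} = 72057594037927936 · 4747561509943/35184372088832 = 9723005972363264.
Numerically: E[X] ≈ 9.723e+15.

E[X] = 72057594037927936 · (7/8)^{15} = 9723005972363264 ≈ 9.723e+15.


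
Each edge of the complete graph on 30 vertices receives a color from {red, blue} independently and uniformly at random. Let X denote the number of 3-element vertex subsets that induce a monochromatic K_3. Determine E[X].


Let X = Σ_S X_S over the C(30, 3) = 4060 subsets S of size 3, where X_S = 1 if the K_3 on S is monochromatic.
For a fixed S, the K_3 on S has C(3, 2) = 3 edges. P[all 3 edges red] = (1/2)^3, and likewise for blue, so P[monochromatic] = 2·(1/2)^3 = 2^{1 − 3} = 1/4.
By linearity of expectation: E[X] = C(30, 3) · 2^{1 − 3} = 4060 · 1/4 = 1015.
Numerically: E[X] ≈ 1015.00000.

E[X] = C(30,3)·2^(1−C(3,2)) = 1015 ≈ 1015.00000.


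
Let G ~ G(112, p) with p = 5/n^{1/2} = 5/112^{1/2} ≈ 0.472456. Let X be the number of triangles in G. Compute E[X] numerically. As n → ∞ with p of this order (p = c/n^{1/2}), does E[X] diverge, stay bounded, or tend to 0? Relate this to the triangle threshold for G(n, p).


Number of potential triangles: C(112, 3) = 227920.
Each occurs with probability p³ ≈ (0.472456)³ ≈ 1.05458837e-01.
By linearity: E[X] = C(112, 3)·p³ ≈ 227920 · 1.05458837e-01 ≈ 24036.178205.
Since α = 1/2 < 1, p = c/n^{1/2} ≫ 1/n is above the triangle threshold p ~ 1/n. Asymptotically E[X] ~ (c³/6)·n^{3(1−α)} = (5³/6)·n^{1.5} → ∞; triangles are abundant w.h.p.

E[X] ≈ 24036.178205; in regime p = Θ(1/n^{1/2}) E[X] diverges (above the triangle threshold p ~ 1/n).


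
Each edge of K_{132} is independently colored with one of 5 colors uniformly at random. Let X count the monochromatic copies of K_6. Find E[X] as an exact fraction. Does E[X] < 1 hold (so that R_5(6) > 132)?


E[X] = C(132, 6) · 5^{1 − 15} = 6547258432 · 5^{−14} = 6547258432/6103515625.
As a reduced fraction: E[X] = 6547258432/6103515625 ≈ 1.0727028.
Is E[X] < 1? NO.
Since E[X] ≥ 1, the first-moment bound is inconclusive at n = 132; it does NOT by itself certify R_5(6) > 132.

E[X] = 6547258432/6103515625 ≈ 1.0727028; E[X] ≥ 1; first-moment method inconclusive here.


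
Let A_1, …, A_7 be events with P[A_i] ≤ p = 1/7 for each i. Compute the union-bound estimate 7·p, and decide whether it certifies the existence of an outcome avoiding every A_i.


Union bound: P[∪_{i=1}^{7} A_i] ≤ Σ_i P[A_i] ≤ 7·p = 7·(1/7) = 1.
Numerically: 1 ≈ 1.000000.
Is 1 < 1? NO.
Since the bound 1 is ≥ 1, the union bound is uninformative here; it does NOT by itself certify existence.

7·p = 1 ≈ 1.000000; existence NOT certified by the union bound.


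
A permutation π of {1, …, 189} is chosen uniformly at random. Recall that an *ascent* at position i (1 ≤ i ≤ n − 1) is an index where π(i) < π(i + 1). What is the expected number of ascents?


Write X = Σ X_I over i = 1, …, 188, with X_I the indicator of one ascent.
There are 188 indicators.
For each fixed i, the pair (π(i), π(i+1)) is a uniformly random ordered pair of distinct values from {1, …, 189}; by symmetry P[π(i) < π(i+1)] = 1/2.
By linearity: E[X] = 188 · (1/2) = (189 − 1) · (1/2) = 94 ≈ 94.000000.

E[X] = 94 = 94.000000.


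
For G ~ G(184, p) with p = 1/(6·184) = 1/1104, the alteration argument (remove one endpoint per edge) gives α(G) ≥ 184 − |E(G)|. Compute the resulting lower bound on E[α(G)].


E[|E(G)|] = C(184, 2)·p = 16836 · (1/1104) = 61/4.
E[α(G)] ≥ n − E[|E(G)|] = 184 − 61/4 = 675/4.
Numerically: ≈ 168.750000.
(This is only a lower bound; the true E[α(G)] may be larger.)

E[α(G)] ≥ 675/4 ≈ 168.750000.


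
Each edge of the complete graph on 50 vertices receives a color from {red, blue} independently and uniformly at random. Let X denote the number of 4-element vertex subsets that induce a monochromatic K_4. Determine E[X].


Let X = Σ_S X_S over the C(50, 4) = 230300 subsets S of size 4, where X_S = 1 if the K_4 on S is monochromatic.
For a fixed S, the K_4 on S has C(4, 2) = 6 edges. P[all 6 edges red] = (1/2)^6, and likewise for blue, so P[monochromatic] = 2·(1/2)^6 = 2^{1 − 6} = 1/32.
By linearity: E[X] = C(50, 4) · 2^{1 − 6} = 230300 · 1/32 = 57575/8.
Numerically: E[X] ≈ 7196.87500.

E[X] = C(50,4)·2^(1−C(4,2)) = 57575/8 ≈ 7196.87500.


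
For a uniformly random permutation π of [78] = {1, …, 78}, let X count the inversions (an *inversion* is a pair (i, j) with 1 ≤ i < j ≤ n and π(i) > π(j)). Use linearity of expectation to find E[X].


Write X = Σ X_I over the C(78, 2) = 3003 pairs i < j, with X_I the indicator of one inversion.
There are 3003 indicators.
For each fixed pair i < j, the values π(i) and π(j) are two distinct elements of {1, …, 78} in uniformly random order; by symmetry P[π(i) > π(j)] = 1/2.
By linearity: E[X] = 3003 · (1/2) = C(78, 2) · (1/2) = 3003/2 = 3003/2 ≈ 1501.500.

E[X] = 3003/2 = 1501.500.


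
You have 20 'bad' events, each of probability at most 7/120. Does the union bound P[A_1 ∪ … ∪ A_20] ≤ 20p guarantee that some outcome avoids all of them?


Union bound: P[∪_{i=1}^{20} A_i] ≤ Σ_i P[A_i] ≤ 20·p = 20·(7/120) = 7/6.
Numerically: 7/6 ≈ 1.167.
Is 7/6 < 1? NO.
Since the bound 7/6 is ≥ 1, the union bound is uninformative here; it does NOT by itself certify existence.

20·p = 7/6 ≈ 1.167; existence NOT certified by the union bound.


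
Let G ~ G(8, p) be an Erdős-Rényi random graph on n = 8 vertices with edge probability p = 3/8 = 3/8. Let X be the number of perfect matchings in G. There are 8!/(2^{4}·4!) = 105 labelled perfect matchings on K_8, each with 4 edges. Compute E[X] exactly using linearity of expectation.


K_8 has 8!/(2^{4}·4!) = 105 labelled perfect matchings.
For each such perfect matching H, let X_H = 1 if all 4 edges of H are present in G. Then P[X_H = 1] = p^{4} = (3/8)^{4} = 81/4096.
Summing the indicators: E[X] = Σ_H E[X_H] = 105 · p^{4} = 105 · 81/4096 = 8505/4096.
Numerically: E[X] ≈ 2.08.

E[X] = 105 · (3/8)^{4} = 8505/4096 ≈ 2.08.


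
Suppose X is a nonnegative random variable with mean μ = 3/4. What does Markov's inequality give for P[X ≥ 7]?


μ = E[X] = 3/4, a = 7.
Markov: P[X ≥ 7] ≤ μ/a = (3/4)/7 = 3/28.
Numerically: ≈ 0.107.
(Since a = 7 > μ = 0.750, the bound 3/28 is < 1 and informative.)

P[X ≥ 7] ≤ 3/28 ≈ 0.107.


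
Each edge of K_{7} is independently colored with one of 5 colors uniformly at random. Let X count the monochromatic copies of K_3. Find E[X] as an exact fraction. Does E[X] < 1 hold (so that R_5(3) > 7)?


E[X] = C(7, 3) · 5^{1 − 3} = 35 · 5^{−2} = 35/25.
As a reduced fraction: E[X] = 7/5 ≈ 1.40000.
Is E[X] < 1? NO.
Since E[X] ≥ 1, the first-moment bound is inconclusive at n = 7; it does NOT by itself certify R_5(3) > 7.

E[X] = 7/5 ≈ 1.40000; E[X] ≥ 1; first-moment method inconclusive here.


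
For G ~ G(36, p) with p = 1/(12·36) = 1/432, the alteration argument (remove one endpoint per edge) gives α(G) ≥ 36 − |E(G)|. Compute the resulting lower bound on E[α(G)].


E[|E(G)|] = C(36, 2)·p = 630 · (1/432) = 35/24.
E[α(G)] ≥ n − E[|E(G)|] = 36 − 35/24 = 829/24.
Numerically: ≈ 34.542.
(This is only a lower bound; the true E[α(G)] may be larger.)

E[α(G)] ≥ 829/24 ≈ 34.542.


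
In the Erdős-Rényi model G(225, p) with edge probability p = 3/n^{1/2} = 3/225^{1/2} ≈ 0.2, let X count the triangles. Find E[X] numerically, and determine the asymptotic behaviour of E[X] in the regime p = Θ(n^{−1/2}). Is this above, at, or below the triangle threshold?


Number of potential triangles: C(225, 3) = 1873200.
Each occurs with probability p³ ≈ (0.2)³ ≈ 8.000000e-03.
By linearity: E[X] = C(225, 3)·p³ ≈ 1873200 · 8.000000e-03 ≈ 14985.6000.
Since α = 1/2 < 1, p = c/n^{1/2} ≫ 1/n is above the triangle threshold p ~ 1/n. Asymptotically E[X] ~ (c³/6)·n^{3(1−α)} = (3³/6)·n^{1.5} → ∞; triangles are abundant w.h.p.

E[X] ≈ 14985.6000; in regime p = Θ(1/n^{1/2}) E[X] diverges (above the triangle threshold p ~ 1/n).


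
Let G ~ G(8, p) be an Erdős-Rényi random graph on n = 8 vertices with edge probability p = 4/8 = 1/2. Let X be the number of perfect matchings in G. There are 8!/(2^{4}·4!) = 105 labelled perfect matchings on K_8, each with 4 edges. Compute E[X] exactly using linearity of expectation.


K_8 has 8!/(2^{4}·4!) = 105 labelled perfect matchings.
For each such perfect matching H, let X_H = 1 if all 4 edges of H are present in G. Then P[X_H = 1] = p^{4} = (1/2)^{4} = 1/16.
By linearity: E[X] = Σ_H E[X_H] = 105 · p^{4} = 105 · 1/16 = 105/16.
Numerically: E[X] ≈ 6.562.

E[X] = 105 · (1/2)^{4} = 105/16 ≈ 6.562.


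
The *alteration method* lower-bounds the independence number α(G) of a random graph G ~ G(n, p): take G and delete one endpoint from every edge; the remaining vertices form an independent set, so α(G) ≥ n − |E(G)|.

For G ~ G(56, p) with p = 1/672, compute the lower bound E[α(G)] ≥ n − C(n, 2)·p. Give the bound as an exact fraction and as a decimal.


E[|E(G)|] = C(56, 2)·p = 1540 · (1/672) = 55/24.
E[α(G)] ≥ n − E[|E(G)|] = 56 − 55/24 = 1289/24.
Numerically: ≈ 53.708333.
(This is only a lower bound; the true E[α(G)] may be larger.)

E[α(G)] ≥ 1289/24 ≈ 53.708333.


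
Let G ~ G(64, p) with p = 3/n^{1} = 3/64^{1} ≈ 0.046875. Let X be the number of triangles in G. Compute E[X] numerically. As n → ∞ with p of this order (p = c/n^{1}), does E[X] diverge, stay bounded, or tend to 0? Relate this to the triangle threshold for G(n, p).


Number of potential triangles: C(64, 3) = 41664.
Each occurs with probability p³ ≈ (0.046875)³ ≈ 1.02996826e-04.
By linearity: E[X] = C(64, 3)·p³ ≈ 41664 · 1.02996826e-04 ≈ 4.291260.
Here α = 1, so p = 3/n is exactly at the triangle threshold p ~ 1/n. Asymptotically E[X] → c³/6 = 3³/6 = 9/2 ≈ 4.500000, a bounded constant. In this regime the triangle count is asymptotically Poisson(c³/6).

E[X] ≈ 4.291260; in regime p = Θ(1/n^{1}) E[X] stays bounded (at the triangle threshold p ~ 1/n).


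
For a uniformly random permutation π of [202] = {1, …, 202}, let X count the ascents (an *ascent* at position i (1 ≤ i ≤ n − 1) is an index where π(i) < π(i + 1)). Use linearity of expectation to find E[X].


Write X = Σ X_I over i = 1, …, 201, with X_I the indicator of one ascent.
There are 201 indicators.
For each fixed i, the pair (π(i), π(i+1)) is a uniformly random ordered pair of distinct values from {1, …, 202}; by symmetry P[π(i) < π(i+1)] = 1/2.
By linearity: E[X] = 201 · (1/2) = (202 − 1) · (1/2) = 201/2 ≈ 100.500.

E[X] = 201/2 = 100.500.


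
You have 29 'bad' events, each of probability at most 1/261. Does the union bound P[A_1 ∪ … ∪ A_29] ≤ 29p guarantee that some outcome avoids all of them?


Union bound: P[∪_{i=1}^{29} A_i] ≤ Σ_i P[A_i] ≤ 29·p = 29·(1/261) = 1/9.
Numerically: 1/9 ≈ 0.11111.
Is 1/9 < 1? YES.
Since P[∪ A_i] ≤ 1/9 < 1, the complement has P[∩ A_i^c] ≥ 1 − 1/9 = 8/9 > 0, so some outcome avoids every A_i.

29·p = 1/9 ≈ 0.11111; existence CERTIFIED by the union bound.


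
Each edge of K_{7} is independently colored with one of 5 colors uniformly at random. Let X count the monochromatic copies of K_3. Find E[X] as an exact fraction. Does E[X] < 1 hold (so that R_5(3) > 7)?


E[X] = C(7, 3) · 5^{1 − 3} = 35 · 5^{−2} = 35/25.
As a reduced fraction: E[X] = 7/5 ≈ 1.400000.
Is E[X] < 1? NO.
Since E[X] ≥ 1, the first-moment bound is inconclusive at n = 7; it does NOT by itself certify R_5(3) > 7.

E[X] = 7/5 ≈ 1.400000; E[X] ≥ 1; first-moment method inconclusive here.


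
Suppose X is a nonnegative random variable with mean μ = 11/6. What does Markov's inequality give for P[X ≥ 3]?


μ = E[X] = 11/6, a = 3.
Markov: P[X ≥ 3] ≤ μ/a = (11/6)/3 = 11/18.
Numerically: ≈ 0.611.
(Since a = 3 > μ = 1.833, the bound 11/18 is < 1 and informative.)

P[X ≥ 3] ≤ 11/18 ≈ 0.611.


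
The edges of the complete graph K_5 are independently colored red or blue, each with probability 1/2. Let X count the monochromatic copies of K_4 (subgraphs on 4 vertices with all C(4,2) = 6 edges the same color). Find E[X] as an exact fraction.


Let X = Σ_S X_S over the C(5, 4) = 5 subsets S of size 4, where X_S = 1 if the K_4 on S is monochromatic.
For a fixed S, the K_4 on S has C(4, 2) = 6 edges. P[all 6 edges red] = (1/2)^6, and likewise for blue, so P[monochromatic] = 2·(1/2)^6 = 2^{1 − 6} = 1/32.
By linearity of expectation: E[X] = C(5, 4) · 2^{1 − 6} = 5 · 1/32 = 5/32.
Numerically: E[X] ≈ 0.156.

E[X] = C(5,4)·2^(1−C(4,2)) = 5/32 ≈ 0.156.


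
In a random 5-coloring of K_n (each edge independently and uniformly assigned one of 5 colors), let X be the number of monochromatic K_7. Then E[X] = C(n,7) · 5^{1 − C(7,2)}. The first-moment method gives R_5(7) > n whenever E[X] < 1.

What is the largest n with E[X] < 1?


We need C(n, 7) · 5^{1 − 21} < 1, i.e. C(n, 7) < 5^{21 − 1} = 95367431640625.
Check values of n near the boundary:
  n = 335: C(335, 7) = 88202498238195; 88202498238195 < 95367431640625? YES
  n = 336: C(336, 7) = 90079147136880; 90079147136880 < 95367431640625? YES
  n = 337: C(337, 7) = 91989916924632; 91989916924632 < 95367431640625? YES
  n = 338: C(338, 7) = 93935323022736; 93935323022736 < 95367431640625? YES
  n = 339: C(339, 7) = 95915887062372; 95915887062372 < 95367431640625? NO
  n = 340: C(340, 7) = 97932136940560; 97932136940560 < 95367431640625? NO
  n = 341: C(341, 7) = 99984606876440; 99984606876440 < 95367431640625? NO
The largest n with C(n, 7) < 95367431640625 is n = 338 (where E[X] = 93935323022736/95367431640625 ≈ 0.984983). Hence R_5(7) > 338, i.e. R_5(7) ≥ 339.

Largest n = 338; hence R_5(7) > 338.
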